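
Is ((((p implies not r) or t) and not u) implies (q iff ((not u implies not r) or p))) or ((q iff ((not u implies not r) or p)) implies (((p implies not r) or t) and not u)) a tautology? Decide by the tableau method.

Valid

Assume the negation and expand:
Initial set: {F (((((p implies not r) or t) and not u) implies (q iff ((not u implies not r) or p))) or ((q iff ((not u implies not r) or p)) implies (((p implies not r) or t) and not u)))}.
F (((((p implies not r) or t) and not u) implies (q iff ((not u implies not r) or p))) or ((q iff ((not u implies not r) or p)) implies (((p implies not r) or t) and not u))): α-rule — add F ((((p implies not r) or t) and not u) implies (q iff ((not u implies not r) or p))), F ((q iff ((not u implies not r) or p)) implies (((p implies not r) or t) and not u)).
F ((((p implies not r) or t) and not u) implies (q iff ((not u implies not r) or p))): α-rule — add T (((p implies not r) or t) and not u), F (q iff ((not u implies not r) or p)).
F ((q iff ((not u implies not r) or p)) implies (((p implies not r) or t) and not u)): α-rule — add T (q iff ((not u implies not r) or p)), F (((p implies not r) or t) and not u).
T (((p implies not r) or t) and not u): α-rule — add T ((p implies not r) or t), T not u.
F (q iff ((not u implies not r) or p)): β-rule — branch into T q, F ((not u implies not r) or p)  //  F q, T ((not u implies not r) or p).
  branch 1 (add T q, F ((not u implies not r) or p)):
    F ((not u implies not r) or p): α-rule — add F (not u implies not r), F p.
    F (not u implies not r): α-rule — add T not u, F not r.
    T (q iff ((not u implies not r) or p)): β-rule — branch into T q, T ((not u implies not r) or p)  //  F q, F ((not u implies not r) or p).
      branch 1.1 (add T q, T ((not u implies not r) or p)):
        F (((p implies not r) or t) and not u): β-rule — branch into F ((p implies not r) or t)  //  F not u.
          branch 1.1.1 (add F ((p implies not r) or t)):
            F ((p implies not r) or t): α-rule — add F (p implies not r), F t.
            F (p implies not r): α-rule — add T p, F not r.
            × closes — contains both p and not p.
          branch 1.1.2 (add F not u):
            × closes — contains both u and not u.
      branch 1.2 (add F q, F ((not u implies not r) or p)):
        × closes — contains both q and not q.
  branch 2 (add F q, T ((not u implies not r) or p)):
    T (q iff ((not u implies not r) or p)): β-rule — branch into T q, T ((not u implies not r) or p)  //  F q, F ((not u implies not r) or p).
      branch 2.1 (add T q, T ((not u implies not r) or p)):
        × closes — contains both q and not q.
      branch 2.2 (add F q, F ((not u implies not r) or p)):
        F ((not u implies not r) or p): α-rule — add F (not u implies not r), F p.
        F (not u implies not r): α-rule — add T not u, F not r.
        F (((p implies not r) or t) and not u): β-rule — branch into F ((p implies not r) or t)  //  F not u.
          branch 2.2.1 (add F ((p implies not r) or t)):
            F ((p implies not r) or t): α-rule — add F (p implies not r), F t.
            F (p implies not r): α-rule — add T p, F not r.
            × closes — contains both p and not p.
          branch 2.2.2 (add F not u):
            × closes — contains both u and not u.
All 6 branches close.
Every branch closed, so the negation is unsatisfiable and the formula is valid.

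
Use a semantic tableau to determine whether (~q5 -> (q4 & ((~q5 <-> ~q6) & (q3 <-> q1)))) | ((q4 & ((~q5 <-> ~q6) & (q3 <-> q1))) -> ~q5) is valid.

Valid

Assume the negation and expand:
Initial set: {~((~q5 -> (q4 & ((~q5 <-> ~q6) & (q3 <-> q1)))) | ((q4 & ((~q5 <-> ~q6) & (q3 <-> q1))) -> ~q5))}.
~((~q5 -> (q4 & ((~q5 <-> ~q6) & (q3 <-> q1)))) | ((q4 & ((~q5 <-> ~q6) & (q3 <-> q1))) -> ~q5)): α-rule — add ~(~q5 -> (q4 & ((~q5 <-> ~q6) & (q3 <-> q1)))), ~((q4 & ((~q5 <-> ~q6) & (q3 <-> q1))) -> ~q5).
~(~q5 -> (q4 & ((~q5 <-> ~q6) & (q3 <-> q1)))): α-rule — add ~q5, ~(q4 & ((~q5 <-> ~q6) & (q3 <-> q1))).
~((q4 & ((~q5 <-> ~q6) & (q3 <-> q1))) -> ~q5): α-rule — add (q4 & ((~q5 <-> ~q6) & (q3 <-> q1))), ~~q5.
× closes — contains both q5 and ~q5.
All 1 branch closes.
Every branch closed, so the negation is unsatisfiable and the formula is valid.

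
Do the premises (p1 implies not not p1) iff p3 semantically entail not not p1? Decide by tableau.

No

Initial set: {((p1 implies not not p1) iff p3); not not not p1}.
not not not p1: drop double negation, giving not p1.
((p1 implies not not p1) iff p3): β-rule — branch into (p1 implies not not p1), p3  //  not (p1 implies not not p1), not p3.
  branch 1 (add (p1 implies not not p1), p3):
    (p1 implies not not p1): β-rule — branch into not p1  //  not not p1.
      branch 1.1 (add not p1):
        ○ open, literals {p1=0, p3=1}.
      branch 1.2 (add not not p1):
        not not p1: drop double negation, giving p1.
        × closes — contains both p1 and not p1.
  branch 2 (add not (p1 implies not not p1), not p3):
    not (p1 implies not not p1): α-rule — add p1, not not not p1.
    × closes — contains both p1 and not p1.
2 branches closed, 1 open.
An open branch gives a countermodel: p1=0, p3=1 (unmentioned atoms arbitrary); the premises hold there but the conclusion fails.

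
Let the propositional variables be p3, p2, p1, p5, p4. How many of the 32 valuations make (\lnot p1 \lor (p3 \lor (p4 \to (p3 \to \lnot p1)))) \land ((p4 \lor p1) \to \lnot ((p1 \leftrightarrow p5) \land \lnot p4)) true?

28

Initial set: {T ((\lnot p1 \lor (p3 \lor (p4 \to (p3 \to \lnot p1)))) \land ((p4 \lor p1) \to \lnot ((p1 \leftrightarrow p5) \land \lnot p4)))}.
T ((\lnot p1 \lor (p3 \lor (p4 \to (p3 \to \lnot p1)))) \land ((p4 \lor p1) \to \lnot ((p1 \leftrightarrow p5) \land \lnot p4))): α-rule — add T (\lnot p1 \lor (p3 \lor (p4 \to (p3 \to \lnot p1)))), T ((p4 \lor p1) \to \lnot ((p1 \leftrightarrow p5) \land \lnot p4)).
T (\lnot p1 \lor (p3 \lor (p4 \to (p3 \to \lnot p1)))): β-rule — branch into T \lnot p1  //  T (p3 \lor (p4 \to (p3 \to \lnot p1))).
  branch 1 (add T \lnot p1):
    T ((p4 \lor p1) \to \lnot ((p1 \leftrightarrow p5) \land \lnot p4)): β-rule — branch into F (p4 \lor p1)  //  T \lnot ((p1 \leftrightarrow p5) \land \lnot p4).
      branch 1.1 (add F (p4 \lor p1)):
        F (p4 \lor p1): α-rule — add F p4, F p1.
        ○ open, literals {p1=F, p4=F}.
      branch 1.2 (add T \lnot ((p1 \leftrightarrow p5) \land \lnot p4)):
        T \lnot ((p1 \leftrightarrow p5) \land \lnot p4): β-rule — branch into F (p1 \leftrightarrow p5)  //  F \lnot p4.
          branch 1.2.1 (add F (p1 \leftrightarrow p5)):
            F (p1 \leftrightarrow p5): β-rule — branch into T p1, F p5  //  F p1, T p5.
              branch 1.2.1.1 (add T p1, F p5):
                × closes — contains both p1 and \lnot p1.
              branch 1.2.1.2 (add F p1, T p5):
                ○ open, literals {p1=F, p5=T}.
          branch 1.2.2 (add F \lnot p4):
            ○ open, literals {p1=F, p4=T}.
  branch 2 (add T (p3 \lor (p4 \to (p3 \to \lnot p1)))):
    T ((p4 \lor p1) \to \lnot ((p1 \leftrightarrow p5) \land \lnot p4)): β-rule — branch into F (p4 \lor p1)  //  T \lnot ((p1 \leftrightarrow p5) \land \lnot p4).
      branch 2.1 (add F (p4 \lor p1)):
        F (p4 \lor p1): α-rule — add F p4, F p1.
        T (p3 \lor (p4 \to (p3 \to \lnot p1))): β-rule — branch into T p3  //  T (p4 \to (p3 \to \lnot p1)).
          branch 2.1.1 (add T p3):
            ○ open, literals {p1=F, p3=T, p4=F}.
          branch 2.1.2 (add T (p4 \to (p3 \to \lnot p1))):
            T (p4 \to (p3 \to \lnot p1)): β-rule — branch into F p4  //  T (p3 \to \lnot p1).
              branch 2.1.2.1 (add F p4):
                ○ open, literals {p1=F, p4=F}.
              branch 2.1.2.2 (add T (p3 \to \lnot p1)):
                T (p3 \to \lnot p1): β-rule — branch into F p3  //  T \lnot p1.
                  branch 2.1.2.2.1 (add F p3):
                    ○ open, literals {p1=F, p3=F, p4=F}.
                  branch 2.1.2.2.2 (add T \lnot p1):
                    ○ open, literals {p1=F, p4=F}.
      branch 2.2 (add T \lnot ((p1 \leftrightarrow p5) \land \lnot p4)):
        T (p3 \lor (p4 \to (p3 \to \lnot p1))): β-rule — branch into T p3  //  T (p4 \to (p3 \to \lnot p1)).
          branch 2.2.1 (add T p3):
            T \lnot ((p1 \leftrightarrow p5) \land \lnot p4): β-rule — branch into F (p1 \leftrightarrow p5)  //  F \lnot p4.
              branch 2.2.1.1 (add F (p1 \leftrightarrow p5)):
                F (p1 \leftrightarrow p5): β-rule — branch into T p1, F p5  //  F p1, T p5.
                  branch 2.2.1.1.1 (add T p1, F p5):
                    ○ open, literals {p1=T, p3=T, p5=F}.
                  branch 2.2.1.1.2 (add F p1, T p5):
                    ○ open, literals {p1=F, p3=T, p5=T}.
              branch 2.2.1.2 (add F \lnot p4):
                ○ open, literals {p3=T, p4=T}.
          branch 2.2.2 (add T (p4 \to (p3 \to \lnot p1))):
            T \lnot ((p1 \leftrightarrow p5) \land \lnot p4): β-rule — branch into F (p1 \leftrightarrow p5)  //  F \lnot p4.
              branch 2.2.2.1 (add F (p1 \leftrightarrow p5)):
                T (p4 \to (p3 \to \lnot p1)): β-rule — branch into F p4  //  T (p3 \to \lnot p1).
                  branch 2.2.2.1.1 (add F p4):
                    F (p1 \leftrightarrow p5): β-rule — branch into T p1, F p5  //  F p1, T p5.
                      branch 2.2.2.1.1.1 (add T p1, F p5):
                        ○ open, literals {p1=T, p4=F, p5=F}.
                      branch 2.2.2.1.1.2 (add F p1, T p5):
                        ○ open, literals {p1=F, p4=F, p5=T}.
                  branch 2.2.2.1.2 (add T (p3 \to \lnot p1)):
                    F (p1 \leftrightarrow p5): β-rule — branch into T p1, F p5  //  F p1, T p5.
                      branch 2.2.2.1.2.1 (add T p1, F p5):
                        T (p3 \to \lnot p1): β-rule — branch into F p3  //  T \lnot p1.
                          branch 2.2.2.1.2.1.1 (add F p3):
                            ○ open, literals {p1=T, p3=F, p5=F}.
                          branch 2.2.2.1.2.1.2 (add T \lnot p1):
                            × closes — contains both p1 and \lnot p1.
                      branch 2.2.2.1.2.2 (add F p1, T p5):
                        T (p3 \to \lnot p1): β-rule — branch into F p3  //  T \lnot p1.
                          branch 2.2.2.1.2.2.1 (add F p3):
                            ○ open, literals {p1=F, p3=F, p5=T}.
                          branch 2.2.2.1.2.2.2 (add T \lnot p1):
                            ○ open, literals {p1=F, p5=T}.
              branch 2.2.2.2 (add F \lnot p4):
                T (p4 \to (p3 \to \lnot p1)): β-rule — branch into F p4  //  T (p3 \to \lnot p1).
                  branch 2.2.2.2.1 (add F p4):
                    × closes — contains both p4 and \lnot p4.
                  branch 2.2.2.2.2 (add T (p3 \to \lnot p1)):
                    T (p3 \to \lnot p1): β-rule — branch into F p3  //  T \lnot p1.
                      branch 2.2.2.2.2.1 (add F p3):
                        ○ open, literals {p3=F, p4=T}.
                      branch 2.2.2.2.2.2 (add T \lnot p1):
                        ○ open, literals {p1=F, p4=T}.
3 branches closed, 17 open.
Each open branch fixes some atoms; the unmentioned ones are free. Counting distinct full assignments: branch {p1=F, p4=F} (p3, p2, p5) contributes 8 new; branch {p1=F, p5=T} (p3, p2, p4) contributes 4 new; branch {p1=F, p4=T} (p3, p2, p5) contributes 4 new; branch {p1=F, p3=T, p4=F} (p2, p5) contributes 0 new; branch {p1=F, p4=F} (p3, p2, p5) contributes 0 new; branch {p1=F, p3=F, p4=F} (p2, p5) contributes 0 new; branch {p1=F, p4=F} (p3, p2, p5) contributes 0 new; branch {p1=T, p3=T, p5=F} (p2, p4) contributes 4 new; branch {p1=F, p3=T, p5=T} (p2, p4) contributes 0 new; branch {p3=T, p4=T} (p2, p1, p5) contributes 2 new; branch {p1=T, p4=F, p5=F} (p3, p2) contributes 2 new; branch {p1=F, p4=F, p5=T} (p3, p2) contributes 0 new; branch {p1=T, p3=F, p5=F} (p2, p4) contributes 2 new; branch {p1=F, p3=F, p5=T} (p2, p4) contributes 0 new; branch {p1=F, p5=T} (p3, p2, p4) contributes 0 new; branch {p3=F, p4=T} (p2, p1, p5) contributes 2 new; branch {p1=F, p4=T} (p3, p2, p5) contributes 0 new. Total: 28.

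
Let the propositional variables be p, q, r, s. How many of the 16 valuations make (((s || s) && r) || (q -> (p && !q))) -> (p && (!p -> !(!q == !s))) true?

11

Initial set: {T ((((s || s) && r) || (q -> (p && !q))) -> (p && (!p -> !(!q == !s))))}.
T ((((s || s) && r) || (q -> (p && !q))) -> (p && (!p -> !(!q == !s)))): β-rule — branch into F (((s || s) && r) || (q -> (p && !q)))  //  T (p && (!p -> !(!q == !s))).
  branch 1 (add F (((s || s) && r) || (q -> (p && !q)))):
    F (((s || s) && r) || (q -> (p && !q))): α-rule — add F ((s || s) && r), F (q -> (p && !q)).
    F (q -> (p && !q)): α-rule — add T q, F (p && !q).
    F ((s || s) && r): β-rule — branch into F (s || s)  //  F r.
      branch 1.1 (add F (s || s)):
        F (s || s): α-rule — add F s, F s.
        F (p && !q): β-rule — branch into F p  //  F !q.
          branch 1.1.1 (add F p):
            ○ open, literals {p=0, q=1, s=0}.
          branch 1.1.2 (add F !q):
            ○ open, literals {q=1, s=0}.
      branch 1.2 (add F r):
        F (p && !q): β-rule — branch into F p  //  F !q.
          branch 1.2.1 (add F p):
            ○ open, literals {p=0, q=1, r=0}.
          branch 1.2.2 (add F !q):
            ○ open, literals {q=1, r=0}.
  branch 2 (add T (p && (!p -> !(!q == !s)))):
    T (p && (!p -> !(!q == !s))): α-rule — add T p, T (!p -> !(!q == !s)).
    T (!p -> !(!q == !s)): β-rule — branch into F !p  //  T !(!q == !s).
      branch 2.1 (add F !p):
        ○ open, literals {p=1}.
      branch 2.2 (add T !(!q == !s)):
        T !(!q == !s): β-rule — branch into T !q, F !s  //  F !q, T !s.
          branch 2.2.1 (add T !q, F !s):
            ○ open, literals {p=1, q=0, s=1}.
          branch 2.2.2 (add F !q, T !s):
            ○ open, literals {p=1, q=1, s=0}.
0 branches closed, 7 open.
Each open branch fixes some atoms; the unmentioned ones are free. Counting distinct full assignments: branch {p=0, q=1, s=0} (r) contributes 2 new; branch {q=1, s=0} (p, r) contributes 2 new; branch {p=0, q=1, r=0} (s) contributes 1 new; branch {q=1, r=0} (p, s) contributes 1 new; branch {p=1} (q, r, s) contributes 5 new; branch {p=1, q=0, s=1} (r) contributes 0 new; branch {p=1, q=1, s=0} (r) contributes 0 new. Total: 11.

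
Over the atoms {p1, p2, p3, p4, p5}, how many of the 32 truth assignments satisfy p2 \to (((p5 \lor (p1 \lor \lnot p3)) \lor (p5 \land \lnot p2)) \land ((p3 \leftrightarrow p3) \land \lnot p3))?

24

Initial set: {(p2 \to (((p5 \lor (p1 \lor \lnot p3)) \lor (p5 \land \lnot p2)) \land ((p3 \leftrightarrow p3) \land \lnot p3)))}.
(p2 \to (((p5 \lor (p1 \lor \lnot p3)) \lor (p5 \land \lnot p2)) \land ((p3 \leftrightarrow p3) \land \lnot p3))): β-rule — branch into \lnot p2  //  (((p5 \lor (p1 \lor \lnot p3)) \lor (p5 \land \lnot p2)) \land ((p3 \leftrightarrow p3) \land \lnot p3)).
  branch 1 (add \lnot p2):
    ○ open, literals {p2=F}.
  branch 2 (add (((p5 \lor (p1 \lor \lnot p3)) \lor (p5 \land \lnot p2)) \land ((p3 \leftrightarrow p3) \land \lnot p3))):
    (((p5 \lor (p1 \lor \lnot p3)) \lor (p5 \land \lnot p2)) \land ((p3 \leftrightarrow p3) \land \lnot p3)): α-rule — add ((p5 \lor (p1 \lor \lnot p3)) \lor (p5 \land \lnot p2)), ((p3 \leftrightarrow p3) \land \lnot p3).
    ((p3 \leftrightarrow p3) \land \lnot p3): α-rule — add (p3 \leftrightarrow p3), \lnot p3.
    ((p5 \lor (p1 \lor \lnot p3)) \lor (p5 \land \lnot p2)): β-rule — branch into (p5 \lor (p1 \lor \lnot p3))  //  (p5 \land \lnot p2).
      branch 2.1 (add (p5 \lor (p1 \lor \lnot p3))):
        (p3 \leftrightarrow p3): β-rule — branch into p3, p3  //  \lnot p3, \lnot p3.
          branch 2.1.1 (add p3, p3):
            × closes — contains both p3 and \lnot p3.
          branch 2.1.2 (add \lnot p3, \lnot p3):
            (p5 \lor (p1 \lor \lnot p3)): β-rule — branch into p5  //  (p1 \lor \lnot p3).
              branch 2.1.2.1 (add p5):
                ○ open, literals {p3=F, p5=T}.
              branch 2.1.2.2 (add (p1 \lor \lnot p3)):
                (p1 \lor \lnot p3): β-rule — branch into p1  //  \lnot p3.
                  branch 2.1.2.2.1 (add p1):
                    ○ open, literals {p1=T, p3=F}.
                  branch 2.1.2.2.2 (add \lnot p3):
                    ○ open, literals {p3=F}.
      branch 2.2 (add (p5 \land \lnot p2)):
        (p5 \land \lnot p2): α-rule — add p5, \lnot p2.
        (p3 \leftrightarrow p3): β-rule — branch into p3, p3  //  \lnot p3, \lnot p3.
          branch 2.2.1 (add p3, p3):
            × closes — contains both p3 and \lnot p3.
          branch 2.2.2 (add \lnot p3, \lnot p3):
            ○ open, literals {p2=F, p3=F, p5=T}.
2 branches closed, 5 open.
Each open branch fixes some atoms; the unmentioned ones are free. Counting distinct full assignments: branch {p2=F} (p1, p3, p4, p5) contributes 16 new; branch {p3=F, p5=T} (p1, p2, p4) contributes 4 new; branch {p1=T, p3=F} (p2, p4, p5) contributes 2 new; branch {p3=F} (p1, p2, p4, p5) contributes 2 new; branch {p2=F, p3=F, p5=T} (p1, p4) contributes 0 new. Total: 24.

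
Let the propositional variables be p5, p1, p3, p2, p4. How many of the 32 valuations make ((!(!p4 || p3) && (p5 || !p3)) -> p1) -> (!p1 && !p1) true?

Initial set: {(((!(!p4 || p3) && (p5 || !p3)) -> p1) -> (!p1 && !p1))}.
(((!(!p4 || p3) && (p5 || !p3)) -> p1) -> (!p1 && !p1)): β-rule — branch into !((!(!p4 || p3) && (p5 || !p3)) -> p1)  //  (!p1 && !p1).
  branch 1 (add !((!(!p4 || p3) && (p5 || !p3)) -> p1)):
    !((!(!p4 || p3) && (p5 || !p3)) -> p1): α-rule — add (!(!p4 || p3) && (p5 || !p3)), !p1.
    (!(!p4 || p3) && (p5 || !p3)): α-rule — add !(!p4 || p3), (p5 || !p3).
    !(!p4 || p3): α-rule — add !!p4, !p3.
    (p5 || !p3): β-rule — branch into p5  //  !p3.
      branch 1.1 (add p5):
        ○ open, literals {p1=false, p3=false, p4=true, p5=true}.
      branch 1.2 (add !p3):
        ○ open, literals {p1=false, p3=false, p4=true}.
  branch 2 (add (!p1 && !p1)):
    (!p1 && !p1): α-rule — add !p1, !p1.
    ○ open, literals {p1=false}.
0 branches closed, 3 open.
Each open branch fixes some atoms; the unmentioned ones are free. Counting distinct full assignments: branch {p1=false, p3=false, p4=true, p5=true} (p2) contributes 2 new; branch {p1=false, p3=false, p4=true} (p5, p2) contributes 2 new; branch {p1=false} (p5, p3, p2, p4) contributes 12 new. Total: 16.

16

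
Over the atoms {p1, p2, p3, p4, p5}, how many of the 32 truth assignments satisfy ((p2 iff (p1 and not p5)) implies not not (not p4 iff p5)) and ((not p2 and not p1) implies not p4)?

22

Initial set: {T (((p2 iff (p1 and not p5)) implies not not (not p4 iff p5)) and ((not p2 and not p1) implies not p4))}.
T (((p2 iff (p1 and not p5)) implies not not (not p4 iff p5)) and ((not p2 and not p1) implies not p4)): α-rule — add T ((p2 iff (p1 and not p5)) implies not not (not p4 iff p5)), T ((not p2 and not p1) implies not p4).
T ((p2 iff (p1 and not p5)) implies not not (not p4 iff p5)): β-rule — branch into F (p2 iff (p1 and not p5))  //  T not not (not p4 iff p5).
  branch 1 (add F (p2 iff (p1 and not p5))):
    T ((not p2 and not p1) implies not p4): β-rule — branch into F (not p2 and not p1)  //  T not p4.
      branch 1.1 (add F (not p2 and not p1)):
        F (p2 iff (p1 and not p5)): β-rule — branch into T p2, F (p1 and not p5)  //  F p2, T (p1 and not p5).
          branch 1.1.1 (add T p2, F (p1 and not p5)):
            F (not p2 and not p1): β-rule — branch into F not p2  //  F not p1.
              branch 1.1.1.1 (add F not p2):
                F (p1 and not p5): β-rule — branch into F p1  //  F not p5.
                  branch 1.1.1.1.1 (add F p1):
                    ○ open, literals {p1=false, p2=true}.
                  branch 1.1.1.1.2 (add F not p5):
                    ○ open, literals {p2=true, p5=true}.
              branch 1.1.1.2 (add F not p1):
                F (p1 and not p5): β-rule — branch into F p1  //  F not p5.
                  branch 1.1.1.2.1 (add F p1):
                    × closes — contains both p1 and not p1.
                  branch 1.1.1.2.2 (add F not p5):
                    ○ open, literals {p1=true, p2=true, p5=true}.
          branch 1.1.2 (add F p2, T (p1 and not p5)):
            T (p1 and not p5): α-rule — add T p1, T not p5.
            F (not p2 and not p1): β-rule — branch into F not p2  //  F not p1.
              branch 1.1.2.1 (add F not p2):
                × closes — contains both p2 and not p2.
              branch 1.1.2.2 (add F not p1):
                ○ open, literals {p1=true, p2=false, p5=false}.
      branch 1.2 (add T not p4):
        F (p2 iff (p1 and not p5)): β-rule — branch into T p2, F (p1 and not p5)  //  F p2, T (p1 and not p5).
          branch 1.2.1 (add T p2, F (p1 and not p5)):
            F (p1 and not p5): β-rule — branch into F p1  //  F not p5.
              branch 1.2.1.1 (add F p1):
                ○ open, literals {p1=false, p2=true, p4=false}.
              branch 1.2.1.2 (add F not p5):
                ○ open, literals {p2=true, p4=false, p5=true}.
          branch 1.2.2 (add F p2, T (p1 and not p5)):
            T (p1 and not p5): α-rule — add T p1, T not p5.
            ○ open, literals {p1=true, p2=false, p4=false, p5=false}.
  branch 2 (add T not not (not p4 iff p5)):
    T not not (not p4 iff p5): drop double negation, giving T (not p4 iff p5).
    T ((not p2 and not p1) implies not p4): β-rule — branch into F (not p2 and not p1)  //  T not p4.
      branch 2.1 (add F (not p2 and not p1)):
        T (not p4 iff p5): β-rule — branch into T not p4, T p5  //  F not p4, F p5.
          branch 2.1.1 (add T not p4, T p5):
            F (not p2 and not p1): β-rule — branch into F not p2  //  F not p1.
              branch 2.1.1.1 (add F not p2):
                ○ open, literals {p2=true, p4=false, p5=true}.
              branch 2.1.1.2 (add F not p1):
                ○ open, literals {p1=true, p4=false, p5=true}.
          branch 2.1.2 (add F not p4, F p5):
            F (not p2 and not p1): β-rule — branch into F not p2  //  F not p1.
              branch 2.1.2.1 (add F not p2):
                ○ open, literals {p2=true, p4=true, p5=false}.
              branch 2.1.2.2 (add F not p1):
                ○ open, literals {p1=true, p4=true, p5=false}.
      branch 2.2 (add T not p4):
        T (not p4 iff p5): β-rule — branch into T not p4, T p5  //  F not p4, F p5.
          branch 2.2.1 (add T not p4, T p5):
            ○ open, literals {p4=false, p5=true}.
          branch 2.2.2 (add F not p4, F p5):
            × closes — contains both p4 and not p4.
3 branches closed, 12 open.
Each open branch fixes some atoms; the unmentioned ones are free. Counting distinct full assignments: branch {p1=false, p2=true} (p3, p4, p5) contributes 8 new; branch {p2=true, p5=true} (p1, p3, p4) contributes 4 new; branch {p1=true, p2=true, p5=true} (p3, p4) contributes 0 new; branch {p1=true, p2=false, p5=false} (p3, p4) contributes 4 new; branch {p1=false, p2=true, p4=false} (p3, p5) contributes 0 new; branch {p2=true, p4=false, p5=true} (p1, p3) contributes 0 new; branch {p1=true, p2=false, p4=false, p5=false} (p3) contributes 0 new; branch {p2=true, p4=false, p5=true} (p1, p3) contributes 0 new; branch {p1=true, p4=false, p5=true} (p2, p3) contributes 2 new; branch {p2=true, p4=true, p5=false} (p1, p3) contributes 2 new; branch {p1=true, p4=true, p5=false} (p2, p3) contributes 0 new; branch {p4=false, p5=true} (p1, p2, p3) contributes 2 new. Total: 22.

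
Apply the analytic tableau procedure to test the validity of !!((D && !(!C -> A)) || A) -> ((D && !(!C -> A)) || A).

Assume the negation and expand:
Initial set: {!(!!((D && !(!C -> A)) || A) -> ((D && !(!C -> A)) || A))}.
!(!!((D && !(!C -> A)) || A) -> ((D && !(!C -> A)) || A)): α-rule — add !!((D && !(!C -> A)) || A), !((D && !(!C -> A)) || A).
!!((D && !(!C -> A)) || A): drop double negation, giving ((D && !(!C -> A)) || A).
!((D && !(!C -> A)) || A): α-rule — add !(D && !(!C -> A)), !A.
((D && !(!C -> A)) || A): β-rule — branch into (D && !(!C -> A))  //  A.
  branch 1 (add (D && !(!C -> A))):
    (D && !(!C -> A)): α-rule — add D, !(!C -> A).
    !(!C -> A): α-rule — add !C, !A.
    !(D && !(!C -> A)): β-rule — branch into !D  //  !!(!C -> A).
      branch 1.1 (add !D):
        × closes — contains both D and !D.
      branch 1.2 (add !!(!C -> A)):
        !!(!C -> A): β-rule — branch into !!C  //  A.
          branch 1.2.1 (add !!C):
            × closes — contains both C and !C.
          branch 1.2.2 (add A):
            × closes — contains both A and !A.
  branch 2 (add A):
    × closes — contains both A and !A.
All 4 branches close.
Every branch closed, so the negation is unsatisfiable and the formula is valid.

Valid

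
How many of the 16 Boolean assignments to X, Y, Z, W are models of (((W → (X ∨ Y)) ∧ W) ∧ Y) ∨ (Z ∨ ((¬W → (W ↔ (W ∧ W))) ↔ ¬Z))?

16

Initial set: {((((W → (X ∨ Y)) ∧ W) ∧ Y) ∨ (Z ∨ ((¬W → (W ↔ (W ∧ W))) ↔ ¬Z)))}.
((((W → (X ∨ Y)) ∧ W) ∧ Y) ∨ (Z ∨ ((¬W → (W ↔ (W ∧ W))) ↔ ¬Z))): β-rule — branch into (((W → (X ∨ Y)) ∧ W) ∧ Y)  //  (Z ∨ ((¬W → (W ↔ (W ∧ W))) ↔ ¬Z)).
  branch 1 (add (((W → (X ∨ Y)) ∧ W) ∧ Y)):
    (((W → (X ∨ Y)) ∧ W) ∧ Y): α-rule — add ((W → (X ∨ Y)) ∧ W), Y.
    ((W → (X ∨ Y)) ∧ W): α-rule — add (W → (X ∨ Y)), W.
    (W → (X ∨ Y)): β-rule — branch into ¬W  //  (X ∨ Y).
      branch 1.1 (add ¬W):
        × closes — contains both W and ¬W.
      branch 1.2 (add (X ∨ Y)):
        (X ∨ Y): β-rule — branch into X  //  Y.
          branch 1.2.1 (add X):
            ○ open, literals {W=true, X=true, Y=true}.
          branch 1.2.2 (add Y):
            ○ open, literals {W=true, Y=true}.
  branch 2 (add (Z ∨ ((¬W → (W ↔ (W ∧ W))) ↔ ¬Z))):
    (Z ∨ ((¬W → (W ↔ (W ∧ W))) ↔ ¬Z)): β-rule — branch into Z  //  ((¬W → (W ↔ (W ∧ W))) ↔ ¬Z).
      branch 2.1 (add Z):
        ○ open, literals {Z=true}.
      branch 2.2 (add ((¬W → (W ↔ (W ∧ W))) ↔ ¬Z)):
        ((¬W → (W ↔ (W ∧ W))) ↔ ¬Z): β-rule — branch into (¬W → (W ↔ (W ∧ W))), ¬Z  //  ¬(¬W → (W ↔ (W ∧ W))), ¬¬Z.
          branch 2.2.1 (add (¬W → (W ↔ (W ∧ W))), ¬Z):
            (¬W → (W ↔ (W ∧ W))): β-rule — branch into ¬¬W  //  (W ↔ (W ∧ W)).
              branch 2.2.1.1 (add ¬¬W):
                ○ open, literals {W=true, Z=false}.
              branch 2.2.1.2 (add (W ↔ (W ∧ W))):
                (W ↔ (W ∧ W)): β-rule — branch into W, (W ∧ W)  //  ¬W, ¬(W ∧ W).
                  branch 2.2.1.2.1 (add W, (W ∧ W)):
                    (W ∧ W): α-rule — add W, W.
                    ○ open, literals {W=true, Z=false}.
                  branch 2.2.1.2.2 (add ¬W, ¬(W ∧ W)):
                    ¬(W ∧ W): β-rule — branch into ¬W  //  ¬W.
                      branch 2.2.1.2.2.1 (add ¬W):
                        ○ open, literals {W=false, Z=false}.
                      branch 2.2.1.2.2.2 (add ¬W):
                        ○ open, literals {W=false, Z=false}.
          branch 2.2.2 (add ¬(¬W → (W ↔ (W ∧ W))), ¬¬Z):
            ¬(¬W → (W ↔ (W ∧ W))): α-rule — add ¬W, ¬(W ↔ (W ∧ W)).
            ¬(W ↔ (W ∧ W)): β-rule — branch into W, ¬(W ∧ W)  //  ¬W, (W ∧ W).
              branch 2.2.2.1 (add W, ¬(W ∧ W)):
                × closes — contains both W and ¬W.
              branch 2.2.2.2 (add ¬W, (W ∧ W)):
                (W ∧ W): α-rule — add W, W.
                × closes — contains both W and ¬W.
3 branches closed, 7 open.
Each open branch fixes some atoms; the unmentioned ones are free. Counting distinct full assignments: branch {W=true, X=true, Y=true} (Z) contributes 2 new; branch {W=true, Y=true} (X, Z) contributes 2 new; branch {Z=true} (X, Y, W) contributes 6 new; branch {W=true, Z=false} (X, Y) contributes 2 new; branch {W=true, Z=false} (X, Y) contributes 0 new; branch {W=false, Z=false} (X, Y) contributes 4 new; branch {W=false, Z=false} (X, Y) contributes 0 new. Total: 16.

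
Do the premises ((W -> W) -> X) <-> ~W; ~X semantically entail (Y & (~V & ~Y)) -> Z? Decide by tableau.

Yes

Initial set: {(((W -> W) -> X) <-> ~W); ~X; ~((Y & (~V & ~Y)) -> Z)}.
~((Y & (~V & ~Y)) -> Z): α-rule — add (Y & (~V & ~Y)), ~Z.
(Y & (~V & ~Y)): α-rule — add Y, (~V & ~Y).
(~V & ~Y): α-rule — add ~V, ~Y.
× closes — contains both Y and ~Y.
All 1 branch closes.
Every branch closed, so the premises entail the conclusion.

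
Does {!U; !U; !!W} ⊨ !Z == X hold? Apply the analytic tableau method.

Initial set: {!U; !U; !!W; !(!Z == X)}.
!!W: drop double negation, giving W.
!(!Z == X): β-rule — branch into !Z, !X  //  !!Z, X.
  branch 1 (add !Z, !X):
    ○ open, literals {U=F, W=T, X=F, Z=F}.
  branch 2 (add !!Z, X):
    ○ open, literals {U=F, W=T, X=T, Z=T}.
0 branches closed, 2 open.
An open branch gives a countermodel: U=F, W=T, X=F, Z=F (unmentioned atoms arbitrary); the premises hold there but the conclusion fails.

No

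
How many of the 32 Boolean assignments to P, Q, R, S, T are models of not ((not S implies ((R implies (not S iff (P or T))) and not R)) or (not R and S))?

8

Initial set: {not ((not S implies ((R implies (not S iff (P or T))) and not R)) or (not R and S))}.
not ((not S implies ((R implies (not S iff (P or T))) and not R)) or (not R and S)): α-rule — add not (not S implies ((R implies (not S iff (P or T))) and not R)), not (not R and S).
not (not S implies ((R implies (not S iff (P or T))) and not R)): α-rule — add not S, not ((R implies (not S iff (P or T))) and not R).
not (not R and S): β-rule — branch into not not R  //  not S.
  branch 1 (add not not R):
    not ((R implies (not S iff (P or T))) and not R): β-rule — branch into not (R implies (not S iff (P or T)))  //  not not R.
      branch 1.1 (add not (R implies (not S iff (P or T)))):
        not (R implies (not S iff (P or T))): α-rule — add R, not (not S iff (P or T)).
        not (not S iff (P or T)): β-rule — branch into not S, not (P or T)  //  not not S, (P or T).
          branch 1.1.1 (add not S, not (P or T)):
            not (P or T): α-rule — add not P, not T.
            ○ open, literals {P=false, R=true, S=false, T=false}.
          branch 1.1.2 (add not not S, (P or T)):
            × closes — contains both S and not S.
      branch 1.2 (add not not R):
        ○ open, literals {R=true, S=false}.
  branch 2 (add not S):
    not ((R implies (not S iff (P or T))) and not R): β-rule — branch into not (R implies (not S iff (P or T)))  //  not not R.
      branch 2.1 (add not (R implies (not S iff (P or T)))):
        not (R implies (not S iff (P or T))): α-rule — add R, not (not S iff (P or T)).
        not (not S iff (P or T)): β-rule — branch into not S, not (P or T)  //  not not S, (P or T).
          branch 2.1.1 (add not S, not (P or T)):
            not (P or T): α-rule — add not P, not T.
            ○ open, literals {P=false, R=true, S=false, T=false}.
          branch 2.1.2 (add not not S, (P or T)):
            × closes — contains both S and not S.
      branch 2.2 (add not not R):
        ○ open, literals {R=true, S=false}.
2 branches closed, 4 open.
Each open branch fixes some atoms; the unmentioned ones are free. Counting distinct full assignments: branch {P=false, R=true, S=false, T=false} (Q) contributes 2 new; branch {R=true, S=false} (P, Q, T) contributes 6 new; branch {P=false, R=true, S=false, T=false} (Q) contributes 0 new; branch {R=true, S=false} (P, Q, T) contributes 0 new. Total: 8.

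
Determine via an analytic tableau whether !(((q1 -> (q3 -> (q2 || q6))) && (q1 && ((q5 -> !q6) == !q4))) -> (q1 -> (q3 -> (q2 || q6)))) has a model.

Unsatisfiable

Initial set: {!(((q1 -> (q3 -> (q2 || q6))) && (q1 && ((q5 -> !q6) == !q4))) -> (q1 -> (q3 -> (q2 || q6))))}.
!(((q1 -> (q3 -> (q2 || q6))) && (q1 && ((q5 -> !q6) == !q4))) -> (q1 -> (q3 -> (q2 || q6)))): α-rule — add ((q1 -> (q3 -> (q2 || q6))) && (q1 && ((q5 -> !q6) == !q4))), !(q1 -> (q3 -> (q2 || q6))).
((q1 -> (q3 -> (q2 || q6))) && (q1 && ((q5 -> !q6) == !q4))): α-rule — add (q1 -> (q3 -> (q2 || q6))), (q1 && ((q5 -> !q6) == !q4)).
!(q1 -> (q3 -> (q2 || q6))): α-rule — add q1, !(q3 -> (q2 || q6)).
(q1 && ((q5 -> !q6) == !q4)): α-rule — add q1, ((q5 -> !q6) == !q4).
!(q3 -> (q2 || q6)): α-rule — add q3, !(q2 || q6).
!(q2 || q6): α-rule — add !q2, !q6.
(q1 -> (q3 -> (q2 || q6))): β-rule — branch into !q1  //  (q3 -> (q2 || q6)).
  branch 1 (add !q1):
    × closes — contains both q1 and !q1.
  branch 2 (add (q3 -> (q2 || q6))):
    ((q5 -> !q6) == !q4): β-rule — branch into (q5 -> !q6), !q4  //  !(q5 -> !q6), !!q4.
      branch 2.1 (add (q5 -> !q6), !q4):
        (q3 -> (q2 || q6)): β-rule — branch into !q3  //  (q2 || q6).
          branch 2.1.1 (add !q3):
            × closes — contains both q3 and !q3.
          branch 2.1.2 (add (q2 || q6)):
            (q5 -> !q6): β-rule — branch into !q5  //  !q6.
              branch 2.1.2.1 (add !q5):
                (q2 || q6): β-rule — branch into q2  //  q6.
                  branch 2.1.2.1.1 (add q2):
                    × closes — contains both q2 and !q2.
                  branch 2.1.2.1.2 (add q6):
                    × closes — contains both q6 and !q6.
              branch 2.1.2.2 (add !q6):
                (q2 || q6): β-rule — branch into q2  //  q6.
                  branch 2.1.2.2.1 (add q2):
                    × closes — contains both q2 and !q2.
                  branch 2.1.2.2.2 (add q6):
                    × closes — contains both q6 and !q6.
      branch 2.2 (add !(q5 -> !q6), !!q4):
        !(q5 -> !q6): α-rule — add q5, !!q6.
        × closes — contains both q6 and !q6.
All 7 branches close.
Every branch closed; the formula is unsatisfiable.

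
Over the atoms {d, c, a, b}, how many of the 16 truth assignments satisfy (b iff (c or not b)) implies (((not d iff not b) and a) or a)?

14

Initial set: {T ((b iff (c or not b)) implies (((not d iff not b) and a) or a))}.
T ((b iff (c or not b)) implies (((not d iff not b) and a) or a)): β-rule — branch into F (b iff (c or not b))  //  T (((not d iff not b) and a) or a).
  branch 1 (add F (b iff (c or not b))):
    F (b iff (c or not b)): β-rule — branch into T b, F (c or not b)  //  F b, T (c or not b).
      branch 1.1 (add T b, F (c or not b)):
        F (c or not b): α-rule — add F c, F not b.
        ○ open, literals {b=true, c=false}.
      branch 1.2 (add F b, T (c or not b)):
        T (c or not b): β-rule — branch into T c  //  T not b.
          branch 1.2.1 (add T c):
            ○ open, literals {b=false, c=true}.
          branch 1.2.2 (add T not b):
            ○ open, literals {b=false}.
  branch 2 (add T (((not d iff not b) and a) or a)):
    T (((not d iff not b) and a) or a): β-rule — branch into T ((not d iff not b) and a)  //  T a.
      branch 2.1 (add T ((not d iff not b) and a)):
        T ((not d iff not b) and a): α-rule — add T (not d iff not b), T a.
        T (not d iff not b): β-rule — branch into T not d, T not b  //  F not d, F not b.
          branch 2.1.1 (add T not d, T not b):
            ○ open, literals {a=true, b=false, d=false}.
          branch 2.1.2 (add F not d, F not b):
            ○ open, literals {a=true, b=true, d=true}.
      branch 2.2 (add T a):
        ○ open, literals {a=true}.
0 branches closed, 6 open.
Each open branch fixes some atoms; the unmentioned ones are free. Counting distinct full assignments: branch {b=true, c=false} (d, a) contributes 4 new; branch {b=false, c=true} (d, a) contributes 4 new; branch {b=false} (d, c, a) contributes 4 new; branch {a=true, b=false, d=false} (c) contributes 0 new; branch {a=true, b=true, d=true} (c) contributes 1 new; branch {a=true} (d, c, b) contributes 1 new. Total: 14.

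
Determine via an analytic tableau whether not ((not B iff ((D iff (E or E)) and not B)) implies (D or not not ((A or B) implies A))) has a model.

Satisfiable

Initial set: {T not ((not B iff ((D iff (E or E)) and not B)) implies (D or not not ((A or B) implies A)))}.
T not ((not B iff ((D iff (E or E)) and not B)) implies (D or not not ((A or B) implies A))): α-rule — add T (not B iff ((D iff (E or E)) and not B)), F (D or not not ((A or B) implies A)).
F (D or not not ((A or B) implies A)): α-rule — add F D, F not not ((A or B) implies A).
F not not ((A or B) implies A): drop double negation, giving F ((A or B) implies A).
F ((A or B) implies A): α-rule — add T (A or B), F A.
T (not B iff ((D iff (E or E)) and not B)): β-rule — branch into T not B, T ((D iff (E or E)) and not B)  //  F not B, F ((D iff (E or E)) and not B).
  branch 1 (add T not B, T ((D iff (E or E)) and not B)):
    T ((D iff (E or E)) and not B): α-rule — add T (D iff (E or E)), T not B.
    T (A or B): β-rule — branch into T A  //  T B.
      branch 1.1 (add T A):
        × closes — contains both A and not A.
      branch 1.2 (add T B):
        × closes — contains both B and not B.
  branch 2 (add F not B, F ((D iff (E or E)) and not B)):
    T (A or B): β-rule — branch into T A  //  T B.
      branch 2.1 (add T A):
        × closes — contains both A and not A.
      branch 2.2 (add T B):
        F ((D iff (E or E)) and not B): β-rule — branch into F (D iff (E or E))  //  F not B.
          branch 2.2.1 (add F (D iff (E or E))):
            F (D iff (E or E)): β-rule — branch into T D, F (E or E)  //  F D, T (E or E).
              branch 2.2.1.1 (add T D, F (E or E)):
                × closes — contains both D and not D.
              branch 2.2.1.2 (add F D, T (E or E)):
                T (E or E): β-rule — branch into T E  //  T E.
                  branch 2.2.1.2.1 (add T E):
                    ○ open, literals {A=false, B=true, D=false, E=true}.
                  branch 2.2.1.2.2 (add T E):
                    ○ open, literals {A=false, B=true, D=false, E=true}.
          branch 2.2.2 (add F not B):
            ○ open, literals {A=false, B=true, D=false}.
4 branches closed, 3 open.
An open branch gives a satisfying assignment: A=false, B=true, D=false, E=true.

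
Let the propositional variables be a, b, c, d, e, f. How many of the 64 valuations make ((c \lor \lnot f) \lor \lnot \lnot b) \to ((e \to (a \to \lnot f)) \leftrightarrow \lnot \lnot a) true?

Initial set: {T (((c \lor \lnot f) \lor \lnot \lnot b) \to ((e \to (a \to \lnot f)) \leftrightarrow \lnot \lnot a))}.
T (((c \lor \lnot f) \lor \lnot \lnot b) \to ((e \to (a \to \lnot f)) \leftrightarrow \lnot \lnot a)): β-rule — branch into F ((c \lor \lnot f) \lor \lnot \lnot b)  //  T ((e \to (a \to \lnot f)) \leftrightarrow \lnot \lnot a).
  branch 1 (add F ((c \lor \lnot f) \lor \lnot \lnot b)):
    F ((c \lor \lnot f) \lor \lnot \lnot b): α-rule — add F (c \lor \lnot f), F \lnot \lnot b.
    F (c \lor \lnot f): α-rule — add F c, F \lnot f.
    F \lnot \lnot b: drop double negation, giving F b.
    ○ open, literals {b=F, c=F, f=T}.
  branch 2 (add T ((e \to (a \to \lnot f)) \leftrightarrow \lnot \lnot a)):
    T ((e \to (a \to \lnot f)) \leftrightarrow \lnot \lnot a): β-rule — branch into T (e \to (a \to \lnot f)), T \lnot \lnot a  //  F (e \to (a \to \lnot f)), F \lnot \lnot a.
      branch 2.1 (add T (e \to (a \to \lnot f)), T \lnot \lnot a):
        T \lnot \lnot a: drop double negation, giving T a.
        T (e \to (a \to \lnot f)): β-rule — branch into F e  //  T (a \to \lnot f).
          branch 2.1.1 (add F e):
            ○ open, literals {a=T, e=F}.
          branch 2.1.2 (add T (a \to \lnot f)):
            T (a \to \lnot f): β-rule — branch into F a  //  T \lnot f.
              branch 2.1.2.1 (add F a):
                × closes — contains both a and \lnot a.
              branch 2.1.2.2 (add T \lnot f):
                ○ open, literals {a=T, f=F}.
      branch 2.2 (add F (e \to (a \to \lnot f)), F \lnot \lnot a):
        F (e \to (a \to \lnot f)): α-rule — add T e, F (a \to \lnot f).
        F \lnot \lnot a: drop double negation, giving F a.
        F (a \to \lnot f): α-rule — add T a, F \lnot f.
        × closes — contains both a and \lnot a.
2 branches closed, 3 open.
Each open branch fixes some atoms; the unmentioned ones are free. Counting distinct full assignments: branch {b=F, c=F, f=T} (a, d, e) contributes 8 new; branch {a=T, e=F} (b, c, d, f) contributes 14 new; branch {a=T, f=F} (b, c, d, e) contributes 8 new. Total: 30.

30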